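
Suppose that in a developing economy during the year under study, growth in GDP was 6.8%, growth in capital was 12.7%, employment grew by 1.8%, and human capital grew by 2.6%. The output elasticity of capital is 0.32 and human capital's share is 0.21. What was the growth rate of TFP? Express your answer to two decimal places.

Labor's share = 1 − 0.32 − 0.21 = 0.47.
Capital: 0.32 × 12.7 = 4.064 pp.
Human capital: 0.21 × 2.6 = 0.546 pp.
Employment: 0.47 × 1.8 = 0.846 pp.
TFP growth = 6.8 − 5.456 = 1.344%.

TFP growth was 1.34%.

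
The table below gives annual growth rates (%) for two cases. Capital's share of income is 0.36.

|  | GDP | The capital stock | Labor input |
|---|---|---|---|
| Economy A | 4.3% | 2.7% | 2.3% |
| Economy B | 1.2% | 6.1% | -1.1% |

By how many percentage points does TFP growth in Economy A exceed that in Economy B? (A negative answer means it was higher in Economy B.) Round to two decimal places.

2.15 percentage points

Labor's share = 1 − 0.36 = 0.64.
Economy A: TFP = 4.3 − 0.972 − 1.472 = 1.856%.
Economy B: TFP = 1.2 − 2.196 + 0.704 = -0.292%.
Difference = 1.856 − (-0.292) = 2.148 pp.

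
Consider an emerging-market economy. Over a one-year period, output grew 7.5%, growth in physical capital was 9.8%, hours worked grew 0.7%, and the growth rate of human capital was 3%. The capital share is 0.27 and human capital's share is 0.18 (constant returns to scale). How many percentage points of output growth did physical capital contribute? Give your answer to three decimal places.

Contribution = share × growth = 0.27 × 9.8 = 2.646 pp.

2.646 percentage points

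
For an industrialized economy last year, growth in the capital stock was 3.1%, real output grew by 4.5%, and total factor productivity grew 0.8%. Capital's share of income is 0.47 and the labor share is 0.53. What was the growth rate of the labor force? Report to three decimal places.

The labor force grew 4.232%.

Labor's share = 1 − 0.47 = 0.53.
gY = gA + 0.47×3.1 + 0.53×g.
0.53×g = 4.5 − 0.8 − 1.457 = 2.243.
g = 2.243 / 0.53 = 4.23208%.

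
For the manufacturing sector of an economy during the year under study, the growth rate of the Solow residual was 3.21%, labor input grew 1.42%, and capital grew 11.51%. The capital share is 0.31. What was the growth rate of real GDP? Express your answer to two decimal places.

7.76%

Labor's share = 1 − 0.31 = 0.69.
Capital: 0.31 × 11.51 = 3.5681 pp.
Labor input: 0.69 × 1.42 = 0.9798 pp.
Output growth = 3.21 + 4.5479 = 7.7579%.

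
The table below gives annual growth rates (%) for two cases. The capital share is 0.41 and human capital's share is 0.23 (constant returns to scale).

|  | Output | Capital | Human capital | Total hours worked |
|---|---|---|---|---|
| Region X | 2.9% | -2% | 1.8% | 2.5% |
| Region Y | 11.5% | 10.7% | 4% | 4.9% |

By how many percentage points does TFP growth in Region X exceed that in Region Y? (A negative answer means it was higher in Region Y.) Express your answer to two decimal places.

-2.02 percentage points

Labor's share = 1 − 0.41 − 0.23 = 0.36.
Region X: TFP = 2.9 + 0.82 − 0.414 − 0.9 = 2.406%.
Region Y: TFP = 11.5 − 4.387 − 0.92 − 1.764 = 4.429%.
Difference = 2.406 − (4.429) = -2.023 pp.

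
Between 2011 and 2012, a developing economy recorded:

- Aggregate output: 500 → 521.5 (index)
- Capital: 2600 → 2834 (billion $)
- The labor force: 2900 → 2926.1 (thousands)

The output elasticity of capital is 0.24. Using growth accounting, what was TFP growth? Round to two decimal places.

TFP grew 1.46%.

Aggregate output growth = (521.5 − 500) / 500 = 4.3%.
Capital growth = (2834 − 2600) / 2600 = 9%.
The labor force growth = (2926.1 − 2900) / 2900 = 0.9%.
Labor's share = 1 − 0.24 = 0.76.
Capital: 0.24 × 9 = 2.16 pp.
The labor force: 0.76 × 0.9 = 0.684 pp.
TFP growth = 4.3 − 2.844 = 1.456%.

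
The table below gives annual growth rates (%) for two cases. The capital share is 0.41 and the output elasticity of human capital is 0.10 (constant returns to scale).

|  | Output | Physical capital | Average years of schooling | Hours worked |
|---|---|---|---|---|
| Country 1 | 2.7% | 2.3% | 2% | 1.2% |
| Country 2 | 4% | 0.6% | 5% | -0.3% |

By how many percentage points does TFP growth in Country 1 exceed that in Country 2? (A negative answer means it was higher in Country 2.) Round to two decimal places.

Labor's share = 1 − 0.41 − 0.1 = 0.49.
Country 1: TFP = 2.7 − 0.943 − 0.2 − 0.588 = 0.969%.
Country 2: TFP = 4 − 0.246 − 0.5 + 0.147 = 3.401%.
Difference = 0.969 − (3.401) = -2.432 pp.

-2.43 percentage points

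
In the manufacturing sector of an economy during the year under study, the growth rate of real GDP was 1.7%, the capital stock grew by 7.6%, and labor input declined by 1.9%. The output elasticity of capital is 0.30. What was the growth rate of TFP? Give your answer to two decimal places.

Labor's share = 1 − 0.3 = 0.7.
The capital stock: 0.3 × 7.6 = 2.28 pp.
Labor input: 0.7 × (-1.9) = -1.33 pp.
TFP growth = 1.7 − 0.95 = 0.75%.

TFP growth was 0.75%.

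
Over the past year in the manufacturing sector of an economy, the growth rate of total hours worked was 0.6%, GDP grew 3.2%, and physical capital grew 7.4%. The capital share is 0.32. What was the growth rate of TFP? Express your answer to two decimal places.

TFP growth was 0.42%.

Labor's share = 1 − 0.32 = 0.68.
Physical capital: 0.32 × 7.4 = 2.368 pp.
Total hours worked: 0.68 × 0.6 = 0.408 pp.
TFP growth = 3.2 − 2.776 = 0.424%.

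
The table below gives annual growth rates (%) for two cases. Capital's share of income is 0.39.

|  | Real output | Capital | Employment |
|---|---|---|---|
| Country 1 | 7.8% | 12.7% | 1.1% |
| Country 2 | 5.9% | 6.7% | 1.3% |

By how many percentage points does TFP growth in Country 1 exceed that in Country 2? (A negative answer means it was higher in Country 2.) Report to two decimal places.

Labor's share = 1 − 0.39 = 0.61.
Country 1: TFP = 7.8 − 4.953 − 0.671 = 2.176%.
Country 2: TFP = 5.9 − 2.613 − 0.793 = 2.494%.
Difference = 2.176 − (2.494) = -0.318 pp.

-0.32 percentage points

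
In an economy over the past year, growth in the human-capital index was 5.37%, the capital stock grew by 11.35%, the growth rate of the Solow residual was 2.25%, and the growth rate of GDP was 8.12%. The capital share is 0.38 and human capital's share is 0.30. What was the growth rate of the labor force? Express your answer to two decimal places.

-0.17%

Labor's share = 1 − 0.38 − 0.3 = 0.32.
gY = gA + 0.38×11.35 + 0.3×5.37 + 0.32×g.
0.32×g = 8.12 − 2.25 − 5.924 = -0.054.
g = -0.054 / 0.32 = -0.1688%.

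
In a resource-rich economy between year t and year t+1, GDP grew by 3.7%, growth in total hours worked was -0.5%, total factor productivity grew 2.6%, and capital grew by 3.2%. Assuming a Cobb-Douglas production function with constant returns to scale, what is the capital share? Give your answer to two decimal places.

α = 0.43

gY = gA + α·gK + (1−α)·gL, so gY − gA − gL = α(gK − gL).
3.7 − 2.6 + 0.5 = α × (3.2 − (-0.5)).
1.6 = 3.7 α, so α = 0.4324.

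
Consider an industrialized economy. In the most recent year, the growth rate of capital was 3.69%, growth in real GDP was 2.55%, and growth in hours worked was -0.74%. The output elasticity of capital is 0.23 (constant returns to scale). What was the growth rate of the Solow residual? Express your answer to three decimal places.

Labor's share = 1 − 0.23 = 0.77.
Capital: 0.23 × 3.69 = 0.8487 pp.
Hours worked: 0.77 × (-0.74) = -0.5698 pp.
TFP growth = 2.55 − 0.2789 = 2.2711%.

2.271%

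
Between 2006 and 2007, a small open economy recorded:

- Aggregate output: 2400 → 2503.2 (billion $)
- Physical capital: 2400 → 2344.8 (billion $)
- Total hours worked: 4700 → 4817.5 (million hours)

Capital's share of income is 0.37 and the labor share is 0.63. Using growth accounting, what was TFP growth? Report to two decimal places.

Aggregate output growth = (2503.2 − 2400) / 2400 = 4.3%.
Physical capital growth = (2344.8 − 2400) / 2400 = -2.3%.
Total hours worked growth = (4817.5 − 4700) / 4700 = 2.5%.
Labor's share = 1 − 0.37 = 0.63.
Physical capital: 0.37 × (-2.3) = -0.851 pp.
Total hours worked: 0.63 × 2.5 = 1.575 pp.
TFP growth = 4.3 − 0.724 = 3.576%.

TFP growth was 3.58%.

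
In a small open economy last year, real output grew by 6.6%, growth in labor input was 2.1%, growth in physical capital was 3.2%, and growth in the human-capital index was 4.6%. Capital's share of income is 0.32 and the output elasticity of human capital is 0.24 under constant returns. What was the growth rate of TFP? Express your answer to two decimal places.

Labor's share = 1 − 0.32 − 0.24 = 0.44.
Physical capital: 0.32 × 3.2 = 1.024 pp.
The human-capital index: 0.24 × 4.6 = 1.104 pp.
Labor input: 0.44 × 2.1 = 0.924 pp.
TFP growth = 6.6 − 3.052 = 3.548%.

TFP grew 3.55%.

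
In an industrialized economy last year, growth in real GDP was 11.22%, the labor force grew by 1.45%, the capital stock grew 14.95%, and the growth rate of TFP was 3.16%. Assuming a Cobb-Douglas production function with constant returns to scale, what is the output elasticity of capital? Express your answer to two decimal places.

gY = gA + α·gK + (1−α)·gL, so gY − gA − gL = α(gK − gL).
11.22 − 3.16 − 1.45 = α × (14.95 − 1.45).
6.61 = 13.5 α, so α = 0.4896.

The output elasticity of capital is 0.49.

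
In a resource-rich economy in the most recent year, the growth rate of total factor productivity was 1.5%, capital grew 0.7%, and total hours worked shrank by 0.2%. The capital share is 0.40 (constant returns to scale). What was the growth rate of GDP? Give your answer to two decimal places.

Labor's share = 1 − 0.4 = 0.6.
Capital: 0.4 × 0.7 = 0.28 pp.
Total hours worked: 0.6 × (-0.2) = -0.12 pp.
Output growth = 1.5 + 0.16 = 1.66%.

1.66%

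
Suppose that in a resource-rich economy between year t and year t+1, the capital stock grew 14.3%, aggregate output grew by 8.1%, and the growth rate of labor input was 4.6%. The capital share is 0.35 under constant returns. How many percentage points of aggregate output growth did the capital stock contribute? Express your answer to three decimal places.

Contribution = share × growth = 0.35 × 14.3 = 5.005 pp.

5.005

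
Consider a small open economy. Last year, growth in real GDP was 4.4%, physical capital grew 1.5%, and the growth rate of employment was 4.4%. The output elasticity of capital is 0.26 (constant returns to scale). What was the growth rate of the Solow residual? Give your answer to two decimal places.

Labor's share = 1 − 0.26 = 0.74.
Physical capital: 0.26 × 1.5 = 0.39 pp.
Employment: 0.74 × 4.4 = 3.256 pp.
TFP growth = 4.4 − 3.646 = 0.754%.

0.75%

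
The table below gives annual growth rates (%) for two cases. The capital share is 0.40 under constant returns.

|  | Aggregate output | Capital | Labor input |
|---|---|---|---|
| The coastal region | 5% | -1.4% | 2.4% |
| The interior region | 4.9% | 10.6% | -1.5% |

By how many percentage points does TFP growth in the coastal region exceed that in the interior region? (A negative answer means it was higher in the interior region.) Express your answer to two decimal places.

Labor's share = 1 − 0.4 = 0.6.
The coastal region: TFP = 5 + 0.56 − 1.44 = 4.12%.
The interior region: TFP = 4.9 − 4.24 + 0.9 = 1.56%.
Difference = 4.12 − (1.56) = 2.56 pp.

2.56 percentage points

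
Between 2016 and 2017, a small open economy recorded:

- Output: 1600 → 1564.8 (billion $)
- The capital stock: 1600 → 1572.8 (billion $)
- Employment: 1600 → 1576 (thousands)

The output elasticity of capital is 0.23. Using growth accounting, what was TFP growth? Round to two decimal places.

Output growth = (1564.8 − 1600) / 1600 = -2.2%.
The capital stock growth = (1572.8 − 1600) / 1600 = -1.7%.
Employment growth = (1576 − 1600) / 1600 = -1.5%.
Labor's share = 1 − 0.23 = 0.77.
The capital stock: 0.23 × (-1.7) = -0.391 pp.
Employment: 0.77 × (-1.5) = -1.155 pp.
TFP growth = -2.2 + 1.546 = -0.654%.

-0.65%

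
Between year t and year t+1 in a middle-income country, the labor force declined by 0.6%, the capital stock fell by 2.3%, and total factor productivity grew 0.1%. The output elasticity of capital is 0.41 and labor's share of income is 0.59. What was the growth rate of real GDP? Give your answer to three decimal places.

Labor's share = 1 − 0.41 = 0.59.
The capital stock: 0.41 × (-2.3) = -0.943 pp.
The labor force: 0.59 × (-0.6) = -0.354 pp.
Output growth = 0.1 + (-1.297) = -1.197%.

-1.197%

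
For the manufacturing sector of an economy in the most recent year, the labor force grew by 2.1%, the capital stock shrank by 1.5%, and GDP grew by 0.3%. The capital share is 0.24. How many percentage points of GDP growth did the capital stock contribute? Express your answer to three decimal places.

Contribution = share × growth = 0.24 × (-1.5) = -0.36 pp.

-0.360 percentage points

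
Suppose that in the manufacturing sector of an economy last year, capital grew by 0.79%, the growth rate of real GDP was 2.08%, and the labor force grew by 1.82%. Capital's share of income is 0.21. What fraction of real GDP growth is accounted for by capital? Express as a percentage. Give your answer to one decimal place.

Capital contributed 0.21 × 0.79 = 0.1659 pp.
Share of growth = 0.1659 / 2.08 × 100 = 7.976%.

8.0%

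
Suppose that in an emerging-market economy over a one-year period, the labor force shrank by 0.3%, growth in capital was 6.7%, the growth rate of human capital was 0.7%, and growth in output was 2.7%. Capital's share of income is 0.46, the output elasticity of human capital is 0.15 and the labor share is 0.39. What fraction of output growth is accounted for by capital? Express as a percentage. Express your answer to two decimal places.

Capital contributed 0.46 × 6.7 = 3.082 pp.
Share of growth = 3.082 / 2.7 × 100 = 114.1481%.

114.15%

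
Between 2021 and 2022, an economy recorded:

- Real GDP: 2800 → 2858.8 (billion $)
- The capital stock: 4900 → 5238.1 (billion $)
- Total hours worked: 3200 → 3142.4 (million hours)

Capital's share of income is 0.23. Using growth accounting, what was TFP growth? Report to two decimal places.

Real GDP growth = (2858.8 − 2800) / 2800 = 2.1%.
The capital stock growth = (5238.1 − 4900) / 4900 = 6.9%.
Total hours worked growth = (3142.4 − 3200) / 3200 = -1.8%.
Labor's share = 1 − 0.23 = 0.77.
The capital stock: 0.23 × 6.9 = 1.587 pp.
Total hours worked: 0.77 × (-1.8) = -1.386 pp.
TFP growth = 2.1 − 0.201 = 1.899%.

1.90%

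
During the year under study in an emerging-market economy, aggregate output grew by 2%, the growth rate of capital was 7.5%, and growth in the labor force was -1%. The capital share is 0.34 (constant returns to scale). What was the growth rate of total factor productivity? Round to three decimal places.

Labor's share = 1 − 0.34 = 0.66.
Capital: 0.34 × 7.5 = 2.55 pp.
The labor force: 0.66 × (-1) = -0.66 pp.
TFP growth = 2 − 1.89 = 0.11%.

0.110%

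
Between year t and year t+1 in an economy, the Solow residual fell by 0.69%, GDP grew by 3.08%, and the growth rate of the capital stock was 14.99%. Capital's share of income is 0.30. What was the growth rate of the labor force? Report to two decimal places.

Labor's share = 1 − 0.3 = 0.7.
gY = gA + 0.3×14.99 + 0.7×g.
0.7×g = 3.08 + 0.69 − 4.497 = -0.727.
g = -0.727 / 0.7 = -1.0386%.

-1.04%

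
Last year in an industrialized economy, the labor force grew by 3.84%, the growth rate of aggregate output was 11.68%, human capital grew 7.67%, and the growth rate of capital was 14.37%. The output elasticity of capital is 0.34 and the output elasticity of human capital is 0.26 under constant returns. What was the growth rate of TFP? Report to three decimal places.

Labor's share = 1 − 0.34 − 0.26 = 0.4.
Capital: 0.34 × 14.37 = 4.8858 pp.
Human capital: 0.26 × 7.67 = 1.9942 pp.
The labor force: 0.4 × 3.84 = 1.536 pp.
TFP growth = 11.68 − 8.416 = 3.264%.

3.264%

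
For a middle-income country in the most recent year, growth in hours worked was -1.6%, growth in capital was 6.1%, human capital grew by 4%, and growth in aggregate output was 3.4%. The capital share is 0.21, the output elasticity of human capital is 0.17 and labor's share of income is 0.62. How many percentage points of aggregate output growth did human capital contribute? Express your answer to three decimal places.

0.680

Contribution = share × growth = 0.17 × 4 = 0.68 pp.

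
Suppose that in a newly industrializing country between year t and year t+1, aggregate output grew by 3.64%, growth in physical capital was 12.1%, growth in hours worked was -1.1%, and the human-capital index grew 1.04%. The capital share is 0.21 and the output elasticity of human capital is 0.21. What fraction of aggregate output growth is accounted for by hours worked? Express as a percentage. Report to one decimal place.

-17.5%

Labor's share = 1 − 0.21 − 0.21 = 0.58.
Hours worked contributed 0.58 × (-1.1) = -0.638 pp.
Share of growth = -0.638 / 3.64 × 100 = -17.527%.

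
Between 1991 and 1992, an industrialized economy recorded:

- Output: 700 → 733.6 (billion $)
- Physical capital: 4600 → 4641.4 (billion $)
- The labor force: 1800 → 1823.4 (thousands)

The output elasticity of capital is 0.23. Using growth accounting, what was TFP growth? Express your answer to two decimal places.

Output growth = (733.6 − 700) / 700 = 4.8%.
Physical capital growth = (4641.4 − 4600) / 4600 = 0.9%.
The labor force growth = (1823.4 − 1800) / 1800 = 1.3%.
Labor's share = 1 − 0.23 = 0.77.
Physical capital: 0.23 × 0.9 = 0.207 pp.
The labor force: 0.77 × 1.3 = 1.001 pp.
TFP growth = 4.8 − 1.208 = 3.592%.

3.59%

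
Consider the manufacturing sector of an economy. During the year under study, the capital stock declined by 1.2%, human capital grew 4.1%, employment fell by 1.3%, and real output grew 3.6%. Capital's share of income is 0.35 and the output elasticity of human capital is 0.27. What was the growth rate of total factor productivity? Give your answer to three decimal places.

Labor's share = 1 − 0.35 − 0.27 = 0.38.
The capital stock: 0.35 × (-1.2) = -0.42 pp.
Human capital: 0.27 × 4.1 = 1.107 pp.
Employment: 0.38 × (-1.3) = -0.494 pp.
TFP growth = 3.6 − 0.193 = 3.407%.

Total factor productivity grew 3.407%.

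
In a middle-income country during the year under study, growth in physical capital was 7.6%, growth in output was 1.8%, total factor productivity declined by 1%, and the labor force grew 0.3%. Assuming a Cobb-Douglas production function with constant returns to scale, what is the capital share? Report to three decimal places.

gY = gA + α·gK + (1−α)·gL, so gY − gA − gL = α(gK − gL).
1.8 + 1 − 0.3 = α × (7.6 − 0.3).
2.5 = 7.3 α, so α = 0.34247.

α = 0.342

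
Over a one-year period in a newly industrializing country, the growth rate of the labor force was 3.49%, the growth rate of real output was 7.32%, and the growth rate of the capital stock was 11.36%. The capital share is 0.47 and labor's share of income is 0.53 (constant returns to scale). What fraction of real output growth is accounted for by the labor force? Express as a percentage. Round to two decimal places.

25.27%

Labor's share = 1 − 0.47 = 0.53.
The labor force contributed 0.53 × 3.49 = 1.8497 pp.
Share of growth = 1.8497 / 7.32 × 100 = 25.2691%.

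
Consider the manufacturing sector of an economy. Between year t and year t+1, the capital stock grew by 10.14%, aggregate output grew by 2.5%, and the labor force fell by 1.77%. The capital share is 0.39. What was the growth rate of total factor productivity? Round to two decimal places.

Labor's share = 1 − 0.39 = 0.61.
The capital stock: 0.39 × 10.14 = 3.9546 pp.
The labor force: 0.61 × (-1.77) = -1.0797 pp.
TFP growth = 2.5 − 2.8749 = -0.3749%.

-0.37%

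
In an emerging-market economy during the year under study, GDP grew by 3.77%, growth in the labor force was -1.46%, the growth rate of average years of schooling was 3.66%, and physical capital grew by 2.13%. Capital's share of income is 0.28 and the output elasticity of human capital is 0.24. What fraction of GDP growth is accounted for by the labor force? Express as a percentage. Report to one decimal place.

Labor's share = 1 − 0.28 − 0.24 = 0.48.
The labor force contributed 0.48 × (-1.46) = -0.7008 pp.
Share of growth = -0.7008 / 3.77 × 100 = -18.589%.

-18.6%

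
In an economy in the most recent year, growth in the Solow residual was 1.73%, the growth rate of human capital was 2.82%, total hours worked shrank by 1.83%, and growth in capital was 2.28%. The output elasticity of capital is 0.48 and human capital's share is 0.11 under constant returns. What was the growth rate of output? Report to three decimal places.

2.384%

Labor's share = 1 − 0.48 − 0.11 = 0.41.
Capital: 0.48 × 2.28 = 1.0944 pp.
Human capital: 0.11 × 2.82 = 0.3102 pp.
Total hours worked: 0.41 × (-1.83) = -0.7503 pp.
Output growth = 1.73 + 0.6543 = 2.3843%.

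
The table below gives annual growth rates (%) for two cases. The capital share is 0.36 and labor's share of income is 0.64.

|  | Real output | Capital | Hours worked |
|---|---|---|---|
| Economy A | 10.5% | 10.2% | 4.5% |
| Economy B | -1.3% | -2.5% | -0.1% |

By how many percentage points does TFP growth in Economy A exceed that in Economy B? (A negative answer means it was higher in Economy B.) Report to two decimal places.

Labor's share = 1 − 0.36 = 0.64.
Economy A: TFP = 10.5 − 3.672 − 2.88 = 3.948%.
Economy B: TFP = -1.3 + 0.9 + 0.064 = -0.336%.
Difference = 3.948 − (-0.336) = 4.284 pp.

4.28 percentage points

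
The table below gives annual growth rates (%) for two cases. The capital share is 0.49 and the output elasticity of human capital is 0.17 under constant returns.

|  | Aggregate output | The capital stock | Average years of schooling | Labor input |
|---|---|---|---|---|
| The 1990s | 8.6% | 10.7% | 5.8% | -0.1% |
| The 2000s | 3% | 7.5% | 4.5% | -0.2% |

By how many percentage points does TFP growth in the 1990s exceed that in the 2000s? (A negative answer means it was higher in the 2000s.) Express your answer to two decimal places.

3.78 percentage points

Labor's share = 1 − 0.49 − 0.17 = 0.34.
The 1990s: TFP = 8.6 − 5.243 − 0.986 + 0.034 = 2.405%.
The 2000s: TFP = 3 − 3.675 − 0.765 + 0.068 = -1.372%.
Difference = 2.405 − (-1.372) = 3.777 pp.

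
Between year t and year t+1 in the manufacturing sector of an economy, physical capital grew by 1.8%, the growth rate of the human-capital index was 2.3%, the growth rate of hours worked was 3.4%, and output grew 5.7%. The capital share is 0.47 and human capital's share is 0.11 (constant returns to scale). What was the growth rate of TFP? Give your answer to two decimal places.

Labor's share = 1 − 0.47 − 0.11 = 0.42.
Physical capital: 0.47 × 1.8 = 0.846 pp.
The human-capital index: 0.11 × 2.3 = 0.253 pp.
Hours worked: 0.42 × 3.4 = 1.428 pp.
TFP growth = 5.7 − 2.527 = 3.173%.

3.17%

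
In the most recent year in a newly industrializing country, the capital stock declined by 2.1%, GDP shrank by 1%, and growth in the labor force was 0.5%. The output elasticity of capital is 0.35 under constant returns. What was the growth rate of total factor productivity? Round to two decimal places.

-0.59%

Labor's share = 1 − 0.35 = 0.65.
The capital stock: 0.35 × (-2.1) = -0.735 pp.
The labor force: 0.65 × 0.5 = 0.325 pp.
TFP growth = -1 + 0.41 = -0.59%.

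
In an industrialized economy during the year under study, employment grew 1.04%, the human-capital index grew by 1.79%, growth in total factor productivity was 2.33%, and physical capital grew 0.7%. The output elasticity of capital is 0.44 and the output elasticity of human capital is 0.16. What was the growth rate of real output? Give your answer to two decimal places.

3.34%

Labor's share = 1 − 0.44 − 0.16 = 0.4.
Physical capital: 0.44 × 0.7 = 0.308 pp.
The human-capital index: 0.16 × 1.79 = 0.2864 pp.
Employment: 0.4 × 1.04 = 0.416 pp.
Output growth = 2.33 + 1.0104 = 3.3404%.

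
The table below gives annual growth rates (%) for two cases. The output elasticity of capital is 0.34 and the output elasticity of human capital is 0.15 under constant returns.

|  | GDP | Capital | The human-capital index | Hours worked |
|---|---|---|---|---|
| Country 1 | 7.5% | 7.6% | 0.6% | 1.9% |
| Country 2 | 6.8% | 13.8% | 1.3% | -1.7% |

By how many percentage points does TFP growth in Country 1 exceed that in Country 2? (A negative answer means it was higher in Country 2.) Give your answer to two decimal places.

1.08 percentage points

Labor's share = 1 − 0.34 − 0.15 = 0.51.
Country 1: TFP = 7.5 − 2.584 − 0.09 − 0.969 = 3.857%.
Country 2: TFP = 6.8 − 4.692 − 0.195 + 0.867 = 2.78%.
Difference = 3.857 − (2.78) = 1.077 pp.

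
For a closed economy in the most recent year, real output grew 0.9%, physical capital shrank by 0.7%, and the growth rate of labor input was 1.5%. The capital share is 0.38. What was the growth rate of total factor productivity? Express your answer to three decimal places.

Total factor productivity grew 0.236%.

Labor's share = 1 − 0.38 = 0.62.
Physical capital: 0.38 × (-0.7) = -0.266 pp.
Labor input: 0.62 × 1.5 = 0.93 pp.
TFP growth = 0.9 − 0.664 = 0.236%.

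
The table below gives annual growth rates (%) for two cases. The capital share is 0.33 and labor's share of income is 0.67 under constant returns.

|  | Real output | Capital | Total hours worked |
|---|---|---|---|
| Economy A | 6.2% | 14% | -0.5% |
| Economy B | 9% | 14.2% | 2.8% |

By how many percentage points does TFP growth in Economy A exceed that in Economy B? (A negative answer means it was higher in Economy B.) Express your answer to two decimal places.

-0.52 percentage points

Labor's share = 1 − 0.33 = 0.67.
Economy A: TFP = 6.2 − 4.62 + 0.335 = 1.915%.
Economy B: TFP = 9 − 4.686 − 1.876 = 2.438%.
Difference = 1.915 − (2.438) = -0.523 pp.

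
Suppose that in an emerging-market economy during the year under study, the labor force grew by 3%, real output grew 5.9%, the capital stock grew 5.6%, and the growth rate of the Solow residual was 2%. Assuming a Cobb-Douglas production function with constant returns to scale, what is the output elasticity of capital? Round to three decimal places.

The output elasticity of capital is 0.346.

gY = gA + α·gK + (1−α)·gL, so gY − gA − gL = α(gK − gL).
5.9 − 2 − 3 = α × (5.6 − 3).
0.9 = 2.6 α, so α = 0.34615.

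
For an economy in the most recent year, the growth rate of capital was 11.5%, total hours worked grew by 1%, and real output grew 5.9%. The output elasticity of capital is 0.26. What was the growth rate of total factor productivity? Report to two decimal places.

2.17%

Labor's share = 1 − 0.26 = 0.74.
Capital: 0.26 × 11.5 = 2.99 pp.
Total hours worked: 0.74 × 1 = 0.74 pp.
TFP growth = 5.9 − 3.73 = 2.17%.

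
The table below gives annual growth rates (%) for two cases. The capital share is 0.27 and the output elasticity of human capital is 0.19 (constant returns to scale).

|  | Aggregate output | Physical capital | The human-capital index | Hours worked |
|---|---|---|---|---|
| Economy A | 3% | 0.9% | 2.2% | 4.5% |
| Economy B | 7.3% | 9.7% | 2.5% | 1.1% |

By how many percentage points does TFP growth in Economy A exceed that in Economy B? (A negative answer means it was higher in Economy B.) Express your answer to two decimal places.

Labor's share = 1 − 0.27 − 0.19 = 0.54.
Economy A: TFP = 3 − 0.243 − 0.418 − 2.43 = -0.091%.
Economy B: TFP = 7.3 − 2.619 − 0.475 − 0.594 = 3.612%.
Difference = -0.091 − (3.612) = -3.703 pp.

-3.70 percentage points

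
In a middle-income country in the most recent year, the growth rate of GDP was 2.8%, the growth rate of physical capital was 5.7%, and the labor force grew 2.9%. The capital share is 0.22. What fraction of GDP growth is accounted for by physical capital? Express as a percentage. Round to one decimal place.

Physical capital accounted for 44.8% of growth.

Physical capital contributed 0.22 × 5.7 = 1.254 pp.
Share of growth = 1.254 / 2.8 × 100 = 44.786%.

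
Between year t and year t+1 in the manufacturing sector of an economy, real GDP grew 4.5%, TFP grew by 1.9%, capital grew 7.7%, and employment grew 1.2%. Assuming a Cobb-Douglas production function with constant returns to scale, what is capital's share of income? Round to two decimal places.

gY = gA + α·gK + (1−α)·gL, so gY − gA − gL = α(gK − gL).
4.5 − 1.9 − 1.2 = α × (7.7 − 1.2).
1.4 = 6.5 α, so α = 0.2154.

0.22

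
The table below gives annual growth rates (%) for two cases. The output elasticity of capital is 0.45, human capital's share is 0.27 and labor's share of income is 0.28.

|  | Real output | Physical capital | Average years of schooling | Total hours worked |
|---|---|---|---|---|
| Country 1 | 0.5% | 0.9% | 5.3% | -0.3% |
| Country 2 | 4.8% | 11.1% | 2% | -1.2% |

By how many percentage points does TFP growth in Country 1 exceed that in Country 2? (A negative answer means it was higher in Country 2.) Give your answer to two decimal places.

Labor's share = 1 − 0.45 − 0.27 = 0.28.
Country 1: TFP = 0.5 − 0.405 − 1.431 + 0.084 = -1.252%.
Country 2: TFP = 4.8 − 4.995 − 0.54 + 0.336 = -0.399%.
Difference = -1.252 − (-0.399) = -0.853 pp.

-0.85 percentage points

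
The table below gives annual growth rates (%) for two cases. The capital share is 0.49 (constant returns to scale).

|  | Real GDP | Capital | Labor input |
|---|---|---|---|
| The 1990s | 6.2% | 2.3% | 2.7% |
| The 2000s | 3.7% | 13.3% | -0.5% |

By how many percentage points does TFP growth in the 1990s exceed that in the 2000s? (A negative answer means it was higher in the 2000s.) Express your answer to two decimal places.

6.26 percentage points

Labor's share = 1 − 0.49 = 0.51.
The 1990s: TFP = 6.2 − 1.127 − 1.377 = 3.696%.
The 2000s: TFP = 3.7 − 6.517 + 0.255 = -2.562%.
Difference = 3.696 − (-2.562) = 6.258 pp.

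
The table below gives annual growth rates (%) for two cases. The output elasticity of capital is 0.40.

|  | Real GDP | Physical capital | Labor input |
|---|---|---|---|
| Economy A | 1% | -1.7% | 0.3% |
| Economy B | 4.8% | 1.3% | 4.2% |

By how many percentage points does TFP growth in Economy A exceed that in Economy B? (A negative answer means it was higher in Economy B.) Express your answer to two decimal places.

-0.26 percentage points

Labor's share = 1 − 0.4 = 0.6.
Economy A: TFP = 1 + 0.68 − 0.18 = 1.5%.
Economy B: TFP = 4.8 − 0.52 − 2.52 = 1.76%.
Difference = 1.5 − (1.76) = -0.26 pp.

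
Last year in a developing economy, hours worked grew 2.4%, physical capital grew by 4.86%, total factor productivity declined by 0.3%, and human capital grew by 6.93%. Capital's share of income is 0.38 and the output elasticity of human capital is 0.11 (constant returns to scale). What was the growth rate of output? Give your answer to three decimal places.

3.533%

Labor's share = 1 − 0.38 − 0.11 = 0.51.
Physical capital: 0.38 × 4.86 = 1.8468 pp.
Human capital: 0.11 × 6.93 = 0.7623 pp.
Hours worked: 0.51 × 2.4 = 1.224 pp.
Output growth = -0.3 + 3.8331 = 3.5331%.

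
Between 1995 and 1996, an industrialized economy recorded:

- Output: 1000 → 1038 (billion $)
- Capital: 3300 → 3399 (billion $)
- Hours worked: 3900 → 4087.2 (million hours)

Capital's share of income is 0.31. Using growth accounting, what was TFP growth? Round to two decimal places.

Output growth = (1038 − 1000) / 1000 = 3.8%.
Capital growth = (3399 − 3300) / 3300 = 3%.
Hours worked growth = (4087.2 − 3900) / 3900 = 4.8%.
Labor's share = 1 − 0.31 = 0.69.
Capital: 0.31 × 3 = 0.93 pp.
Hours worked: 0.69 × 4.8 = 3.312 pp.
TFP growth = 3.8 − 4.242 = -0.442%.

-0.44%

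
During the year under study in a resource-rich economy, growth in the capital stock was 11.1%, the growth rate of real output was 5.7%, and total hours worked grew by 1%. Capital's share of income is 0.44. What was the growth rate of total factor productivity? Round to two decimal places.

Labor's share = 1 − 0.44 = 0.56.
The capital stock: 0.44 × 11.1 = 4.884 pp.
Total hours worked: 0.56 × 1 = 0.56 pp.
TFP growth = 5.7 − 5.444 = 0.256%.

0.26%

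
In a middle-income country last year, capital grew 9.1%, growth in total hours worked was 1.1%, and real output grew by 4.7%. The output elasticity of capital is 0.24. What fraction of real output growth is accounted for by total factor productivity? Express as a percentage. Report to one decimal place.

Total factor productivity accounted for 35.7% of growth.

Labor's share = 1 − 0.24 = 0.76.
Capital: 0.24 × 9.1 = 2.184 pp.
Total hours worked: 0.76 × 1.1 = 0.836 pp.
TFP growth = 4.7 − 3.02 = 1.68%.
TFP share of growth = 1.68 / 4.7 × 100 = 35.745%.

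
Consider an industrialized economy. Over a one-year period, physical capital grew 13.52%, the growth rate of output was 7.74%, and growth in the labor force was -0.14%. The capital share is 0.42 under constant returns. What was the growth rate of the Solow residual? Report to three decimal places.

Labor's share = 1 − 0.42 = 0.58.
Physical capital: 0.42 × 13.52 = 5.6784 pp.
The labor force: 0.58 × (-0.14) = -0.0812 pp.
TFP growth = 7.74 − 5.5972 = 2.1428%.

2.143%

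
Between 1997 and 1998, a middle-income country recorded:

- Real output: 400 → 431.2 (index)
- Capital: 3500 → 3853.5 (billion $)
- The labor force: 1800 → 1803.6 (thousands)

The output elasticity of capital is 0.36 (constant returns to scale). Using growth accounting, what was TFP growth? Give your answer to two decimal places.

Real output growth = (431.2 − 400) / 400 = 7.8%.
Capital growth = (3853.5 − 3500) / 3500 = 10.1%.
The labor force growth = (1803.6 − 1800) / 1800 = 0.2%.
Labor's share = 1 − 0.36 = 0.64.
Capital: 0.36 × 10.1 = 3.636 pp.
The labor force: 0.64 × 0.2 = 0.128 pp.
TFP growth = 7.8 − 3.764 = 4.036%.

TFP grew 4.04%.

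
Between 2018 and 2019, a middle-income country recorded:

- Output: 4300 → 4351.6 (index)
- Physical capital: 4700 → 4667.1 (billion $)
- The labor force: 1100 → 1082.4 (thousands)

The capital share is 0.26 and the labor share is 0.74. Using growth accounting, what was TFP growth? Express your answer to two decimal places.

2.57%

Output growth = (4351.6 − 4300) / 4300 = 1.2%.
Physical capital growth = (4667.1 − 4700) / 4700 = -0.7%.
The labor force growth = (1082.4 − 1100) / 1100 = -1.6%.
Labor's share = 1 − 0.26 = 0.74.
Physical capital: 0.26 × (-0.7) = -0.182 pp.
The labor force: 0.74 × (-1.6) = -1.184 pp.
TFP growth = 1.2 + 1.366 = 2.566%.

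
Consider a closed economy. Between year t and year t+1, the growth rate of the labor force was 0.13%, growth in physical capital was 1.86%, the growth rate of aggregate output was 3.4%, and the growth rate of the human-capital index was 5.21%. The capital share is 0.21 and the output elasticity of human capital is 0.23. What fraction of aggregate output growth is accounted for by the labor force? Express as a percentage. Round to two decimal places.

The labor force accounted for 2.14% of growth.

Labor's share = 1 − 0.21 − 0.23 = 0.56.
The labor force contributed 0.56 × 0.13 = 0.0728 pp.
Share of growth = 0.0728 / 3.4 × 100 = 2.1412%.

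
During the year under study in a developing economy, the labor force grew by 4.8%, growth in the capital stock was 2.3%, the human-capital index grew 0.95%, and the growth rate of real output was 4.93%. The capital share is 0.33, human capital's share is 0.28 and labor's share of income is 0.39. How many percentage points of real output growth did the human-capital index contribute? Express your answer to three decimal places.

Contribution = share × growth = 0.28 × 0.95 = 0.266 pp.

0.266 pp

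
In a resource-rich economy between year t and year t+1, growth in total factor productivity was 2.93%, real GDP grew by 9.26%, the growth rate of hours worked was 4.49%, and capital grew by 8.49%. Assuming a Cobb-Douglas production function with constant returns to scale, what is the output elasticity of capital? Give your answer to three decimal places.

gY = gA + α·gK + (1−α)·gL, so gY − gA − gL = α(gK − gL).
9.26 − 2.93 − 4.49 = α × (8.49 − 4.49).
1.84 = 4 α, so α = 0.46.

α = 0.460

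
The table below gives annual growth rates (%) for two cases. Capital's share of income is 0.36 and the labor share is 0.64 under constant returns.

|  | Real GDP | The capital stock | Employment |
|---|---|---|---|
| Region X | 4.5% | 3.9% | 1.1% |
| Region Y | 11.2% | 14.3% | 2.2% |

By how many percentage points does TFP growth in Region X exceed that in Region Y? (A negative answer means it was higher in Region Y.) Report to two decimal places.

-2.25 percentage points

Labor's share = 1 − 0.36 = 0.64.
Region X: TFP = 4.5 − 1.404 − 0.704 = 2.392%.
Region Y: TFP = 11.2 − 5.148 − 1.408 = 4.644%.
Difference = 2.392 − (4.644) = -2.252 pp.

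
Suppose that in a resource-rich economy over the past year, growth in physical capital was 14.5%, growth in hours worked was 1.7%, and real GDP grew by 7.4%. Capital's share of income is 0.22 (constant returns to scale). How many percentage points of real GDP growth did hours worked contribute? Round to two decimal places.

1.33 percentage points

Labor's share = 1 − 0.22 = 0.78.
Contribution = share × growth = 0.78 × 1.7 = 1.326 pp.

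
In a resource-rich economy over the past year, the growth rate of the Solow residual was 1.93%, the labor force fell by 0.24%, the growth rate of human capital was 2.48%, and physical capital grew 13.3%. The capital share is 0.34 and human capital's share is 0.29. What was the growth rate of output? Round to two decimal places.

Output grew 7.08%.

Labor's share = 1 − 0.34 − 0.29 = 0.37.
Physical capital: 0.34 × 13.3 = 4.522 pp.
Human capital: 0.29 × 2.48 = 0.7192 pp.
The labor force: 0.37 × (-0.24) = -0.0888 pp.
Output growth = 1.93 + 5.1524 = 7.0824%.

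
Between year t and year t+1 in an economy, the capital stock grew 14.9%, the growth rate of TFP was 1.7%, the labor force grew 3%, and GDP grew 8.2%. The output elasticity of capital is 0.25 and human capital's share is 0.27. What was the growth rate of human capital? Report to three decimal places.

4.944%

Labor's share = 1 − 0.25 − 0.27 = 0.48.
gY = gA + 0.25×14.9 + 0.48×3 + 0.27×g.
0.27×g = 8.2 − 1.7 − 5.165 = 1.335.
g = 1.335 / 0.27 = 4.94444%.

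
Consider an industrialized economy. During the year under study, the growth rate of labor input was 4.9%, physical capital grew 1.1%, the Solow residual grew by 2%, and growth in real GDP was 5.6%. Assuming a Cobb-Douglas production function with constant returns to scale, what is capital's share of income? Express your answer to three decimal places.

0.342

gY = gA + α·gK + (1−α)·gL, so gY − gA − gL = α(gK − gL).
5.6 − 2 − 4.9 = α × (1.1 − 4.9).
-1.3 = -3.8 α, so α = 0.34211.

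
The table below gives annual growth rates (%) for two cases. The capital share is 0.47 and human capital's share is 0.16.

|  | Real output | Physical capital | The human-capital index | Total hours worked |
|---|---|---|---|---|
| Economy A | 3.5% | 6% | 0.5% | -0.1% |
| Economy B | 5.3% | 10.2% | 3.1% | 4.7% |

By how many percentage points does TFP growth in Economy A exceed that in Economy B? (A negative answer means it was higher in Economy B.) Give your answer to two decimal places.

Labor's share = 1 − 0.47 − 0.16 = 0.37.
Economy A: TFP = 3.5 − 2.82 − 0.08 + 0.037 = 0.637%.
Economy B: TFP = 5.3 − 4.794 − 0.496 − 1.739 = -1.729%.
Difference = 0.637 − (-1.729) = 2.366 pp.

2.37 percentage points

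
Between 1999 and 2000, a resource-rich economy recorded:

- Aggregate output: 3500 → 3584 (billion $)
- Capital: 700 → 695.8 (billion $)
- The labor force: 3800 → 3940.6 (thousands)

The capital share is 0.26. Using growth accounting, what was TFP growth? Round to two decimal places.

Aggregate output growth = (3584 − 3500) / 3500 = 2.4%.
Capital growth = (695.8 − 700) / 700 = -0.6%.
The labor force growth = (3940.6 − 3800) / 3800 = 3.7%.
Labor's share = 1 − 0.26 = 0.74.
Capital: 0.26 × (-0.6) = -0.156 pp.
The labor force: 0.74 × 3.7 = 2.738 pp.
TFP growth = 2.4 − 2.582 = -0.182%.

-0.18%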